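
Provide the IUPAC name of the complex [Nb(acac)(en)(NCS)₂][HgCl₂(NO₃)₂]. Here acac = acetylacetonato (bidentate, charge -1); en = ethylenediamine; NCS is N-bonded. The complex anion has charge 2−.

(acetylacetonato)(ethylenediamine)diisothiocyanatoniobium(V) dichlorodinitratomercurate(II)

The complex anion is given as 2−; its ligand charges sum to -4, so Hg = +2.
A 1:1 salt means the cation carries the equal and opposite charge, 2+.
Cation: ligand charges sum to -3; for the ion to be 2+, Nb = +5.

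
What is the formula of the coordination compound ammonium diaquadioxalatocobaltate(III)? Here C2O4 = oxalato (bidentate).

NH4[Co(C2O4)2(H2O)2]

Ligands: 2 aqua (H2O, neutral), 2 oxalato (C2O4, -2). Ligand charge sum = -4.
With Co in oxidation state +3, the complex ion is [Co...]^1−.
Charge balance with ammonium (+1) requires 1 complex ion per 1 ammonium.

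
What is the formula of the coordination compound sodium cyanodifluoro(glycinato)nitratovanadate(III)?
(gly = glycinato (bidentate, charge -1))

Ligands: 1 nitrato (NO3, -1), 1 cyano (CN, -1), 2 fluoro (F, -1), 1 glycinato (gly, -1). Ligand charge sum = -5.
With V in oxidation state +3, the complex ion is [V...]^2−.
Charge balance with sodium (+1) requires 1 complex ion per 2 sodium.

Na2[V(CN)F2(gly)(NO3)]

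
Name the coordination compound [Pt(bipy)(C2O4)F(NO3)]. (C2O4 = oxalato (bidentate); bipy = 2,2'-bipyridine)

There is no counter-ion, so the complex is neutral overall.
Ligand charges: 1×oxalato (-2 each), 1×2,2'-bipyridine (neutral), 1×nitrato (-1 each), 1×fluoro (-1 each); total -4. So Pt + (-4) = 0, giving Pt = +4.
Ligands are named alphabetically: bipyridine before fluoro before nitrato before oxalato.

(2,2'-bipyridine)fluoronitratooxalatoplatinum(IV)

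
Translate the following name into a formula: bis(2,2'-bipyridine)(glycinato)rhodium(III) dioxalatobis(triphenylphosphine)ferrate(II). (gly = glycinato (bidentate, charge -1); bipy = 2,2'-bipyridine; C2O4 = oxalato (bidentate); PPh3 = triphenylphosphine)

[Rh(bipy)2(gly)][Fe(C2O4)2(PPh3)2]

Cation [Rh…]: ligand charges -1, Rh(III) ⇒ ion charge 2+.
Anion [Fe…]: ligand charges -4, Fe(II) ⇒ ion charge 2−.
One 2+ cation balances one 2− anion.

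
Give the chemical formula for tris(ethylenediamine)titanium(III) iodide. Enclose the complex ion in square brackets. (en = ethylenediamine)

Ligands: 3 ethylenediamine (en, neutral). Ligand charge sum = 0.
Charge balance with iodide (-1) requires 1 complex ion per 3 iodide.

[Ti(en)3]I3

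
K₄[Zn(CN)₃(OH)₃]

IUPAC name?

potassium tricyanotrihydroxozincate(II)

The 4 potassium counter-ions carry a total charge of +4, so each complex ion is 4−.
Ligand charges: 3×hydroxo (-1 each), 3×cyano (-1 each); total -6. So Zn + (-6) = 4−, giving Zn = +2.
Ligands are named alphabetically: cyano before hydroxo.
The complex ion is anionic, so zinc takes the -ate form zincate(II).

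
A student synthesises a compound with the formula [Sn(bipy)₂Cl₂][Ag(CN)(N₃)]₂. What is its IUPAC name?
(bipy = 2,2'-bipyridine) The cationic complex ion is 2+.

The complex cation is given as 2+; its ligand charges sum to -2, so Sn = +4.
With 2 anions per cation, each anion must be 2/2 = 1−.
Anion: ligand charges sum to -2; for the ion to be 1−, Ag = +1.

bis(2,2'-bipyridine)dichlorotin(IV) azidocyanoargentate(I)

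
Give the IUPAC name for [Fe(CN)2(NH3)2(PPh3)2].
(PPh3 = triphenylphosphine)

There is no counter-ion, so the complex is neutral overall.
Ligand charges: 2×ammine (neutral), 2×cyano (-1 each), 2×triphenylphosphine (neutral); total -2. So Fe + (-2) = 0, giving Fe = +2.
Ligands are named alphabetically: ammine before cyano before triphenylphosphine.

diamminedicyanobis(triphenylphosphine)iron(II)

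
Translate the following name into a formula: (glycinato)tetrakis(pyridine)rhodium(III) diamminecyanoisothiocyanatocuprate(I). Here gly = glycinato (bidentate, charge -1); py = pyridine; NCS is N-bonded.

Cation [Rh…]: ligand charges -1, Rh(III) ⇒ ion charge 2+.
Anion [Cu…]: ligand charges -2, Cu(I) ⇒ ion charge 1−.
One 2+ cation requires 2 of the 1− anion.

[Rh(gly)(py)4][Cu(CN)(NCS)(NH3)2]2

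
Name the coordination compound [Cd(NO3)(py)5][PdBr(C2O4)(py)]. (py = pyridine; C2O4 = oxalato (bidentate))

Both ions are complex: the cation is named first with the plain metal name, the anion second with the -ate form; each ion's ligands are alphabetised independently.
Cadmium is always +2 in its complexes; the cation's ligand charges sum to -1, so the complex cation is 1+.
A 1:1 salt means the anion carries the equal and opposite charge, 1−.
Anion: ligand charges sum to -3; for the ion to be 1−, Pd = +2.

nitratopentakis(pyridine)cadmium(II) bromooxalato(pyridine)palladate(II)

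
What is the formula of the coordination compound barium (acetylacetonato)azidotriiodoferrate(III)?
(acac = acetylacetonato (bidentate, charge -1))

Ba[Fe(acac)I3(N3)]

Ligands: 1 azido (N3, -1), 3 iodo (I, -1), 1 acetylacetonato (acac, -1). Ligand charge sum = -5.
Charge balance with barium (+2) requires 1 complex ion per 1 barium.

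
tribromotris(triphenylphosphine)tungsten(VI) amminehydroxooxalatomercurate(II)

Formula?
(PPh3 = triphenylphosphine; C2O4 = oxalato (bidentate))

[WBr3(PPh3)3][Hg(C2O4)(NH3)(OH)]3

Cation [W…]: ligand charges -3, W(VI) ⇒ ion charge 3+.
Anion [Hg…]: ligand charges -3, Hg(II) ⇒ ion charge 1−.
One 3+ cation requires 3 of the 1− anion.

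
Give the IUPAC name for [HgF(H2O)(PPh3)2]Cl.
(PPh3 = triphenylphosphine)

The 1 chloride counter-ion carries a total charge of -1, so each complex ion is 1+.
Ligand charges: 1×fluoro (-1 each), 1×aqua (neutral), 2×triphenylphosphine (neutral); total -1. So Hg + (-1) = 1+, giving Hg = +2.
Ligands are named alphabetically: aqua before fluoro before triphenylphosphine.

aquafluorobis(triphenylphosphine)mercury(II) chloride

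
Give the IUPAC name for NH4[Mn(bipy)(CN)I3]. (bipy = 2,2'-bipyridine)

ammonium (2,2'-bipyridine)cyanotriiodomanganate(III)

The 1 ammonium counter-ion carries a total charge of +1, so each complex ion is 1−.
Ligand charges: 1×2,2'-bipyridine (neutral), 1×cyano (-1 each), 3×iodo (-1 each); total -4. So Mn + (-4) = 1−, giving Mn = +3.
The complex ion is anionic, so manganese takes the -ate form manganate(III).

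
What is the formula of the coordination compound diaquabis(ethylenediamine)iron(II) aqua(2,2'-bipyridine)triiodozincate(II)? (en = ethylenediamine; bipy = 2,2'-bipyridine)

[Fe(en)2(H2O)2][Zn(bipy)(H2O)I3]2

Cation [Fe…]: ligand charges 0, Fe(II) ⇒ ion charge 2+.
Anion [Zn…]: ligand charges -3, Zn(II) ⇒ ion charge 1−.
One 2+ cation requires 2 of the 1− anion.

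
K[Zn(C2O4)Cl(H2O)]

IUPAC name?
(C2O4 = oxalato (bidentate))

potassium aquachlorooxalatozincate(II)

The 1 potassium counter-ion carries a total charge of +1, so each complex ion is 1−.
Ligand charges: 1×aqua (neutral), 1×chloro (-1 each), 1×oxalato (-2 each); total -3. So Zn + (-3) = 1−, giving Zn = +2.
Ligands are named alphabetically: aqua before chloro before oxalato.
The complex ion is anionic, so zinc takes the -ate form zincate(II).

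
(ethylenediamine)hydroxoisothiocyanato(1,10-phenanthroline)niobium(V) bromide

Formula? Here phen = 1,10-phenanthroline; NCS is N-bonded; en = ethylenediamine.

[Nb(en)(NCS)(OH)(phen)]Br3

Ligands: 1 1,10-phenanthroline (phen, neutral), 1 isothiocyanato (NCS, -1), 1 ethylenediamine (en, neutral), 1 hydroxo (OH, -1). Ligand charge sum = -2.
With Nb in oxidation state +5, the complex ion is [Nb...]^3+.
Charge balance with bromide (-1) requires 1 complex ion per 3 bromide.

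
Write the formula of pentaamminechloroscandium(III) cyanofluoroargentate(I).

Cation [Sc…]: ligand charges -1, Sc(III) ⇒ ion charge 2+.
Anion [Ag…]: ligand charges -2, Ag(I) ⇒ ion charge 1−.
One 2+ cation requires 2 of the 1− anion.

[ScCl(NH3)5][Ag(CN)F]2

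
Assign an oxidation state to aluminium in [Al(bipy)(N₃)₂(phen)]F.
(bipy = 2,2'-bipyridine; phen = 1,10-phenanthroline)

+3

1 fluoride outside the brackets (-1 each) → the complex ion is 1+.
Ligand charges: 1×bipy neutral; 2×N3 = -2; 1×phen neutral; sum -2.
Al + (-2) = 1+ ⇒ Al is +3.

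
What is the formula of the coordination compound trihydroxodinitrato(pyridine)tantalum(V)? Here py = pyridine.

Ligands: 3 hydroxo (OH, -1), 2 nitrato (NO3, -1), 1 pyridine (py, neutral). Ligand charge sum = -5.
With Ta in oxidation state +5, the complex ion is [Ta...].

[Ta(NO3)2(OH)3(py)]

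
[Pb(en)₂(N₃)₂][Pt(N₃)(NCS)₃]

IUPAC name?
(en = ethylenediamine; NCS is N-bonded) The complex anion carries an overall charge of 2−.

diazidobis(ethylenediamine)lead(IV) azidotriisothiocyanatoplatinate(II)

The complex anion is given as 2−; its ligand charges sum to -4, so Pt = +2.
A 1:1 salt means the cation carries the equal and opposite charge, 2+.
Cation: ligand charges sum to -2; for the ion to be 2+, Pb = +4.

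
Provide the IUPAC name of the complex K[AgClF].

The 1 potassium counter-ion carries a total charge of +1, so each complex ion is 1−.
Ligand charges: 1×chloro (-1 each), 1×fluoro (-1 each); total -2. So Ag + (-2) = 1−, giving Ag = +1.
Ligands are named alphabetically: chloro before fluoro.
The complex ion is anionic, so silver takes the -ate form argentate(I).

potassium chlorofluoroargentate(I)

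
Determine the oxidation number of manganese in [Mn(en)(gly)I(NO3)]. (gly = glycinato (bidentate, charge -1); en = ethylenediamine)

+3

No counter-ion: the bracketed complex is neutral.
Ligand charges: 1×I = -1; 1×gly = -1; 1×en neutral; 1×NO3 = -1; sum -3.
Mn + (-3) = 0 ⇒ Mn is +3.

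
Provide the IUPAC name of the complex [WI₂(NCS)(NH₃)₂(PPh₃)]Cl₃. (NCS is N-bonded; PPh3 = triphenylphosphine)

diamminediiodoisothiocyanato(triphenylphosphine)tungsten(VI) chloride

The 3 chloride counter-ions carry a total charge of -3, so each complex ion is 3+.
Ligand charges: 1×isothiocyanato (-1 each), 2×iodo (-1 each), 2×ammine (neutral), 1×triphenylphosphine (neutral); total -3. So W + (-3) = 3+, giving W = +6.
Ligands are named alphabetically: ammine before iodo before isothiocyanato before triphenylphosphine.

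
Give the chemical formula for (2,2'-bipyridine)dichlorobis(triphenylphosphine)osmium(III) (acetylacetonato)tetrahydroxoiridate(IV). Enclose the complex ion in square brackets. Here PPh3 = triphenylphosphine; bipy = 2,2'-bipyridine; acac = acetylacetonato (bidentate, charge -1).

[Os(bipy)Cl2(PPh3)2][Ir(acac)(OH)4]

Cation [Os…]: ligand charges -2, Os(III) ⇒ ion charge 1+.
Anion [Ir…]: ligand charges -5, Ir(IV) ⇒ ion charge 1−.
One 1+ cation balances one 1− anion.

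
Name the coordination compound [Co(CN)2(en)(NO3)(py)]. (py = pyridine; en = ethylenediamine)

dicyano(ethylenediamine)nitrato(pyridine)cobalt(III)

There is no counter-ion, so the complex is neutral overall.
Ligand charges: 1×nitrato (-1 each), 1×pyridine (neutral), 1×ethylenediamine (neutral), 2×cyano (-1 each); total -3. So Co + (-3) = 0, giving Co = +3.
Ligands are named alphabetically: cyano before ethylenediamine before nitrato before pyridine.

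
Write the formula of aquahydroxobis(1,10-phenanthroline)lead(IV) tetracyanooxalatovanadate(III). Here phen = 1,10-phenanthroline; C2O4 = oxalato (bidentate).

[Pb(H2O)(OH)(phen)2][V(C2O4)(CN)4]

Cation [Pb…]: ligand charges -1, Pb(IV) ⇒ ion charge 3+.
Anion [V…]: ligand charges -6, V(III) ⇒ ion charge 3−.
One 3+ cation balances one 3− anion.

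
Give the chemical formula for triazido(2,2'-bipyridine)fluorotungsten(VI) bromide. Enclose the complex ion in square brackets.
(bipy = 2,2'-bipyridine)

[W(bipy)F(N3)3]Br2

Ligands: 1 fluoro (F, -1), 3 azido (N3, -1), 1 2,2'-bipyridine (bipy, neutral). Ligand charge sum = -4.
With W in oxidation state +6, the complex ion is [W...]^2+.
Charge balance with bromide (-1) requires 1 complex ion per 2 bromide.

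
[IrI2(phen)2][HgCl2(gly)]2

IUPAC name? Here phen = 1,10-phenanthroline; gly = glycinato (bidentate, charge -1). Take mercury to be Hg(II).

diiodobis(1,10-phenanthroline)iridium(IV) dichloro(glycinato)mercurate(II)

Hg is given as +2; the anion's ligand charges sum to -3, so the complex anion is 1−.
With 2 anions per cation, the cation must be 2×1 = 2+.
Cation: ligand charges sum to -2; for the ion to be 2+, Ir = +4.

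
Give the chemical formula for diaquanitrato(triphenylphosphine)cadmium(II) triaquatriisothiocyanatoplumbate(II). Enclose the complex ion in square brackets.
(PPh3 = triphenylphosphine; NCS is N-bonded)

[Cd(H2O)2(NO3)(PPh3)][Pb(H2O)3(NCS)3]

Cation [Cd…]: ligand charges -1, Cd(II) ⇒ ion charge 1+.
Anion [Pb…]: ligand charges -3, Pb(II) ⇒ ion charge 1−.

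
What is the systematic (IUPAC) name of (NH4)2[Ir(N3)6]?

The 2 ammonium counter-ions carry a total charge of +2, so each complex ion is 2−.
Ligand charges: 6×azido (-1 each); total -6. So Ir + (-6) = 2−, giving Ir = +4.
The complex ion is anionic, so iridium takes the -ate form iridate(IV).

ammonium hexaazidoiridate(IV)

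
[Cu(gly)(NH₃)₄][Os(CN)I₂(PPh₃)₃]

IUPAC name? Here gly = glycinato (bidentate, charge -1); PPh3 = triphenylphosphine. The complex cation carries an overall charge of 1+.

tetraammine(glycinato)copper(II) cyanodiiodotris(triphenylphosphine)osmate(II)

Both ions are complex: the cation is named first with the plain metal name, the anion second with the -ate form; each ion's ligands are alphabetised independently.
The complex cation is given as 1+; its ligand charges sum to -1, so Cu = +2.
A 1:1 salt means the anion carries the equal and opposite charge, 1−.
Anion: ligand charges sum to -3; for the ion to be 1−, Os = +2.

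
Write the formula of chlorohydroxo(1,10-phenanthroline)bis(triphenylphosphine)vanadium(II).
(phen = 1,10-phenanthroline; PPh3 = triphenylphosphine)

Ligands: 1 chloro (Cl, -1), 1 hydroxo (OH, -1), 1 1,10-phenanthroline (phen, neutral), 2 triphenylphosphine (PPh3, neutral). Ligand charge sum = -2.
With V in oxidation state +2, the complex ion is [V...].

[VCl(OH)(phen)(PPh3)2]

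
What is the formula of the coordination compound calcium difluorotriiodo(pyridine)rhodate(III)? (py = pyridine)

Ca[RhF2I3(py)]

Ligands: 2 fluoro (F, -1), 1 pyridine (py, neutral), 3 iodo (I, -1). Ligand charge sum = -5.
With Rh in oxidation state +3, the complex ion is [Rh...]^2−.
Charge balance with calcium (+2) requires 1 complex ion per 1 calcium.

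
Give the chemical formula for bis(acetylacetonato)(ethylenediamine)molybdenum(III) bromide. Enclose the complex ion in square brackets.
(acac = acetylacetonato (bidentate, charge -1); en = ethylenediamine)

Ligands: 2 acetylacetonato (acac, -1), 1 ethylenediamine (en, neutral). Ligand charge sum = -2.
With Mo in oxidation state +3, the complex ion is [Mo...]^1+.
Charge balance with bromide (-1) requires 1 complex ion per 1 bromide.

[Mo(acac)2(en)]Br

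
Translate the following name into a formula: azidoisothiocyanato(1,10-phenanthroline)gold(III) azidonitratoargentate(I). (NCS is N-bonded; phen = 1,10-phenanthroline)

[Au(N3)(NCS)(phen)][Ag(N3)(NO3)]

Cation [Au…]: ligand charges -2, Au(III) ⇒ ion charge 1+.
Anion [Ag…]: ligand charges -2, Ag(I) ⇒ ion charge 1−.
One 1+ cation balances one 1− anion.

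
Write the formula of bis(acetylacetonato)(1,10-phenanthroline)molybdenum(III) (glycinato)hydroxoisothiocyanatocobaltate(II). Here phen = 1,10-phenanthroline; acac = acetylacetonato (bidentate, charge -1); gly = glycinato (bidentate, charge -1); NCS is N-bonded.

[Mo(acac)2(phen)][Co(gly)(NCS)(OH)]

Cation [Mo…]: ligand charges -2, Mo(III) ⇒ ion charge 1+.
Anion [Co…]: ligand charges -3, Co(II) ⇒ ion charge 1−.
One 1+ cation balances one 1− anion.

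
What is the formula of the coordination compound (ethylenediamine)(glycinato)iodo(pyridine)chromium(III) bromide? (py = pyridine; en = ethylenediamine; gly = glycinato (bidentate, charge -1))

Ligands: 1 pyridine (py, neutral), 1 ethylenediamine (en, neutral), 1 iodo (I, -1), 1 glycinato (gly, -1). Ligand charge sum = -2.
Charge balance with bromide (-1) requires 1 complex ion per 1 bromide.

[Cr(en)(gly)I(py)]Br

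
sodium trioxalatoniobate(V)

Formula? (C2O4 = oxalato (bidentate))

Ligands: 3 oxalato (C2O4, -2). Ligand charge sum = -6.
With Nb in oxidation state +5, the complex ion is [Nb...]^1−.
Charge balance with sodium (+1) requires 1 complex ion per 1 sodium.

Na[Nb(C2O4)3]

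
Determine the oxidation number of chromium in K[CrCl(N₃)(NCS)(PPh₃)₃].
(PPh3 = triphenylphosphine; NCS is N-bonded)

1 potassium outside the brackets (+1 each) → the complex ion is 1−.
Ligand charges: 3×PPh3 neutral; 1×NCS = -1; 1×N3 = -1; 1×Cl = -1; sum -3.
Cr + (-3) = 1− ⇒ Cr is +2.

+2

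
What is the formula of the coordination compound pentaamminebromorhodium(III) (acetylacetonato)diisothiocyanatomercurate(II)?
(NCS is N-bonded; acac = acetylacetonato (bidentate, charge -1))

[RhBr(NH3)5][Hg(acac)(NCS)2]2

Cation [Rh…]: ligand charges -1, Rh(III) ⇒ ion charge 2+.
Anion [Hg…]: ligand charges -3, Hg(II) ⇒ ion charge 1−.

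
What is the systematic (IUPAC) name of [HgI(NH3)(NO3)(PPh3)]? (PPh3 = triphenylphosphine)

ammineiodonitrato(triphenylphosphine)mercury(II)

There is no counter-ion, so the complex is neutral overall.
Ligand charges: 1×nitrato (-1 each), 1×ammine (neutral), 1×iodo (-1 each), 1×triphenylphosphine (neutral); total -2. So Hg + (-2) = 0, giving Hg = +2.
Ligands are named alphabetically: ammine before iodo before nitrato before triphenylphosphine.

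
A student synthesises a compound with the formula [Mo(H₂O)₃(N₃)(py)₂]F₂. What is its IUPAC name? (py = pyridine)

The 2 fluoride counter-ions carry a total charge of -2, so each complex ion is 2+.
Ligand charges: 1×azido (-1 each), 2×pyridine (neutral), 3×aqua (neutral); total -1. So Mo + (-1) = 2+, giving Mo = +3.
Ligands are named alphabetically: aqua before azido before pyridine.

triaquaazidobis(pyridine)molybdenum(III) fluoride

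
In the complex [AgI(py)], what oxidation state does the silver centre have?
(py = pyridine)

No counter-ion: the bracketed complex is neutral.
Ligand charges: 1×py neutral; 1×I = -1; sum -1.
Ag + (-1) = 0 ⇒ Ag is +1.

+1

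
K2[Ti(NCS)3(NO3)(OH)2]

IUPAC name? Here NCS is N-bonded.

The 2 potassium counter-ions carry a total charge of +2, so each complex ion is 2−.
Ligand charges: 3×isothiocyanato (-1 each), 2×hydroxo (-1 each), 1×nitrato (-1 each); total -6. So Ti + (-6) = 2−, giving Ti = +4.
Ligands are named alphabetically: hydroxo before isothiocyanato before nitrato.
The complex ion is anionic, so titanium takes the -ate form titanate(IV).

potassium dihydroxotriisothiocyanatonitratotitanate(IV)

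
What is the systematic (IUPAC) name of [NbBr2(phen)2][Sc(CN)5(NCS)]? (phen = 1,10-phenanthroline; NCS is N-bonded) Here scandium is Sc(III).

dibromobis(1,10-phenanthroline)niobium(V) pentacyanoisothiocyanatoscandate(III)

Both ions are complex: the cation is named first with the plain metal name, the anion second with the -ate form; each ion's ligands are alphabetised independently.
Sc is given as +3; the anion's ligand charges sum to -6, so the complex anion is 3−.
A 1:1 salt means the cation carries the equal and opposite charge, 3+.
Cation: ligand charges sum to -2; for the ion to be 3+, Nb = +5.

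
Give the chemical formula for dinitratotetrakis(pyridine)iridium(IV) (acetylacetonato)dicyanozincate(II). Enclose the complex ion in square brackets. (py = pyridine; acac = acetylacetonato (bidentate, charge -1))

[Ir(NO3)2(py)4][Zn(acac)(CN)2]2

Cation [Ir…]: ligand charges -2, Ir(IV) ⇒ ion charge 2+.
Anion [Zn…]: ligand charges -3, Zn(II) ⇒ ion charge 1−.
One 2+ cation requires 2 of the 1− anion.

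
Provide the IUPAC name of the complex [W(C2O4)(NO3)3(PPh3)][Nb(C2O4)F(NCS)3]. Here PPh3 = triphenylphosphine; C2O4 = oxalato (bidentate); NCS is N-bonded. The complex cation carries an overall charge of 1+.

trinitratooxalato(triphenylphosphine)tungsten(VI) fluorotriisothiocyanatooxalatoniobate(V)

The complex cation is given as 1+; its ligand charges sum to -5, so W = +6.
A 1:1 salt means the anion carries the equal and opposite charge, 1−.
Anion: ligand charges sum to -6; for the ion to be 1−, Nb = +5.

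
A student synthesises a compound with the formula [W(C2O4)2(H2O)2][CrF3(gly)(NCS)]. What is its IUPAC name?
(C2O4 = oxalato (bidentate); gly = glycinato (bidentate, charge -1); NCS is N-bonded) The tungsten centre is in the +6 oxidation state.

diaquadioxalatotungsten(VI) trifluoro(glycinato)isothiocyanatochromate(III)

W is given as +6; the cation's ligand charges sum to -4, so the complex cation is 2+.
A 1:1 salt means the anion carries the equal and opposite charge, 2−.
Anion: ligand charges sum to -5; for the ion to be 2−, Cr = +3.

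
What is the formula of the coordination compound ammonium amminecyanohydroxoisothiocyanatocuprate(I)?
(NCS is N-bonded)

(NH4)2[Cu(CN)(NCS)(NH3)(OH)]

Ligands: 1 hydroxo (OH, -1), 1 isothiocyanato (NCS, -1), 1 cyano (CN, -1), 1 ammine (NH3, neutral). Ligand charge sum = -3.
With Cu in oxidation state +1, the complex ion is [Cu...]^2−.
Charge balance with ammonium (+1) requires 1 complex ion per 2 ammonium.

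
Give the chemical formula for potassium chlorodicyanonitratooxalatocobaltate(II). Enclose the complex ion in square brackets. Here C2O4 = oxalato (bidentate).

K4[Co(C2O4)Cl(CN)2(NO3)]

Ligands: 2 cyano (CN, -1), 1 nitrato (NO3, -1), 1 oxalato (C2O4, -2), 1 chloro (Cl, -1). Ligand charge sum = -6.
With Co in oxidation state +2, the complex ion is [Co...]^4−.
Charge balance with potassium (+1) requires 1 complex ion per 4 potassium.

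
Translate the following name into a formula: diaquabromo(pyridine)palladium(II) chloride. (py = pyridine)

Ligands: 1 bromo (Br, -1), 1 pyridine (py, neutral), 2 aqua (H2O, neutral). Ligand charge sum = -1.
With Pd in oxidation state +2, the complex ion is [Pd...]^1+.
Charge balance with chloride (-1) requires 1 complex ion per 1 chloride.

[PdBr(H2O)2(py)]Cl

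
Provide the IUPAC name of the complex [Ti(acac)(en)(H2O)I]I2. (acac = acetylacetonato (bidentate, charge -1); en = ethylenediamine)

The 2 iodide counter-ions carry a total charge of -2, so each complex ion is 2+.
Ligand charges: 1×acetylacetonato (-1 each), 1×ethylenediamine (neutral), 1×aqua (neutral), 1×iodo (-1 each); total -2. So Ti + (-2) = 2+, giving Ti = +4.
Ligands are named alphabetically: acetylacetonato before aqua before ethylenediamine before iodo.

(acetylacetonato)aqua(ethylenediamine)iodotitanium(IV) iodide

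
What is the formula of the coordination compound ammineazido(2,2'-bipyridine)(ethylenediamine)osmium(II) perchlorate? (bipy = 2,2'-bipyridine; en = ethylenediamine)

Ligands: 1 2,2'-bipyridine (bipy, neutral), 1 azido (N3, -1), 1 ammine (NH3, neutral), 1 ethylenediamine (en, neutral). Ligand charge sum = -1.
With Os in oxidation state +2, the complex ion is [Os...]^1+.
Charge balance with perchlorate (-1) requires 1 complex ion per 1 perchlorate.

[Os(bipy)(en)(N3)(NH3)]ClO4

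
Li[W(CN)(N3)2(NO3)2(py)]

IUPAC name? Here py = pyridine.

lithium diazidocyanodinitrato(pyridine)tungstate(IV)

The 1 lithium counter-ion carries a total charge of +1, so each complex ion is 1−.
Ligand charges: 2×nitrato (-1 each), 1×cyano (-1 each), 2×azido (-1 each), 1×pyridine (neutral); total -5. So W + (-5) = 1−, giving W = +4.
Ligands are named alphabetically: azido before cyano before nitrato before pyridine.
The complex ion is anionic, so tungsten takes the -ate form tungstate(IV).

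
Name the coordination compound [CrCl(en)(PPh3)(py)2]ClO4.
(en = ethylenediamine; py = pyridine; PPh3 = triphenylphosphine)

The 1 perchlorate counter-ion carries a total charge of -1, so each complex ion is 1+.
Ligand charges: 1×ethylenediamine (neutral), 2×pyridine (neutral), 1×chloro (-1 each), 1×triphenylphosphine (neutral); total -1. So Cr + (-1) = 1+, giving Cr = +2.
Ligands are named alphabetically: chloro before ethylenediamine before pyridine before triphenylphosphine.

chloro(ethylenediamine)bis(pyridine)(triphenylphosphine)chromium(II) perchlorate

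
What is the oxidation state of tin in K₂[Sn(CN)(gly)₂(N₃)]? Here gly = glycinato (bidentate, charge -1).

+2

2 potassium outside the brackets (+1 each) → the complex ion is 2−.
Ligand charges: 1×N3 = -1; 2×gly = -2; 1×CN = -1; sum -4.
Sn + (-4) = 2− ⇒ Sn is +2.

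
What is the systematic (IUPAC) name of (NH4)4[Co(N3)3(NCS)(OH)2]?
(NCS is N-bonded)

The 4 ammonium counter-ions carry a total charge of +4, so each complex ion is 4−.
Ligand charges: 1×isothiocyanato (-1 each), 2×hydroxo (-1 each), 3×azido (-1 each); total -6. So Co + (-6) = 4−, giving Co = +2.
Ligands are named alphabetically: azido before hydroxo before isothiocyanato.
The complex ion is anionic, so cobalt takes the -ate form cobaltate(II).

ammonium triazidodihydroxoisothiocyanatocobaltate(II)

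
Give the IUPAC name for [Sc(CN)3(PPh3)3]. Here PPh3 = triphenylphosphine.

tricyanotris(triphenylphosphine)scandium(III)

There is no counter-ion, so the complex is neutral overall.
Ligand charges: 3×cyano (-1 each), 3×triphenylphosphine (neutral); total -3. So Sc + (-3) = 0, giving Sc = +3.
Ligands are named alphabetically: cyano before triphenylphosphine.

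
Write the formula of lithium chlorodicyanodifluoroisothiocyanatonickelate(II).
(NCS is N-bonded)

Li4[NiCl(CN)2F2(NCS)]

Ligands: 1 chloro (Cl, -1), 2 cyano (CN, -1), 2 fluoro (F, -1), 1 isothiocyanato (NCS, -1). Ligand charge sum = -6.
With Ni in oxidation state +2, the complex ion is [Ni...]^4−.
Charge balance with lithium (+1) requires 1 complex ion per 4 lithium.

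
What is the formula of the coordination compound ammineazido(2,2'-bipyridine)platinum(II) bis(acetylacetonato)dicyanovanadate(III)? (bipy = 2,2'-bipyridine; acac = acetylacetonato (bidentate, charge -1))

[Pt(bipy)(N3)(NH3)][V(acac)2(CN)2]

Cation [Pt…]: ligand charges -1, Pt(II) ⇒ ion charge 1+.
Anion [V…]: ligand charges -4, V(III) ⇒ ion charge 1−.
One 1+ cation balances one 1− anion.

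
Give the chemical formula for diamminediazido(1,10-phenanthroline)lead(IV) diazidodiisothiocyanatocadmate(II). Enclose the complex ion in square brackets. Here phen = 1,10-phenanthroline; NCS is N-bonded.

[Pb(N3)2(NH3)2(phen)][Cd(N3)2(NCS)2]

Cation [Pb…]: ligand charges -2, Pb(IV) ⇒ ion charge 2+.
Anion [Cd…]: ligand charges -4, Cd(II) ⇒ ion charge 2−.
One 2+ cation balances one 2− anion.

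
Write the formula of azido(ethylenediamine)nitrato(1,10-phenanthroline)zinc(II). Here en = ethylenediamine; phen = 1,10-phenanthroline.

[Zn(en)(N3)(NO3)(phen)]

Ligands: 1 ethylenediamine (en, neutral), 1 1,10-phenanthroline (phen, neutral), 1 azido (N3, -1), 1 nitrato (NO3, -1). Ligand charge sum = -2.
With Zn in oxidation state +2, the complex ion is [Zn...].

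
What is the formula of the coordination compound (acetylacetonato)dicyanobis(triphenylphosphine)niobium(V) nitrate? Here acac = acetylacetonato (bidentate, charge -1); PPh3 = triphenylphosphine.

[Nb(acac)(CN)2(PPh3)2](NO3)2

Ligands: 2 cyano (CN, -1), 1 acetylacetonato (acac, -1), 2 triphenylphosphine (PPh3, neutral). Ligand charge sum = -3.
Charge balance with nitrate (-1) requires 1 complex ion per 2 nitrate.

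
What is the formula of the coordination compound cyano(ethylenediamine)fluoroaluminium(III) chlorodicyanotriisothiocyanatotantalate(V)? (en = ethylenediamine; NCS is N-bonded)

[Al(CN)(en)F][TaCl(CN)2(NCS)3]

Cation [Al…]: ligand charges -2, Al(III) ⇒ ion charge 1+.
Anion [Ta…]: ligand charges -6, Ta(V) ⇒ ion charge 1−.
One 1+ cation balances one 1− anion.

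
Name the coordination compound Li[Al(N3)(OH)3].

The 1 lithium counter-ion carries a total charge of +1, so each complex ion is 1−.
Ligand charges: 1×azido (-1 each), 3×hydroxo (-1 each); total -4. So Al + (-4) = 1−, giving Al = +3.
Ligands are named alphabetically: azido before hydroxo.
The complex ion is anionic, so aluminium takes the -ate form aluminate(III).

lithium azidotrihydroxoaluminate(III)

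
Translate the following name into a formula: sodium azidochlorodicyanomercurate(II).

Ligands: 1 azido (N3, -1), 1 chloro (Cl, -1), 2 cyano (CN, -1). Ligand charge sum = -4.
With Hg in oxidation state +2, the complex ion is [Hg...]^2−.
Charge balance with sodium (+1) requires 1 complex ion per 2 sodium.

Na2[HgCl(CN)2(N3)]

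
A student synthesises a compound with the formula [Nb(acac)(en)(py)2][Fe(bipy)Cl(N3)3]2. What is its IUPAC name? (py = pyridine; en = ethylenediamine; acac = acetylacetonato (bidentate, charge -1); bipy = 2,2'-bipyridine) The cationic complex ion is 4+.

(acetylacetonato)(ethylenediamine)bis(pyridine)niobium(V) triazido(2,2'-bipyridine)chloroferrate(II)

Both ions are complex: the cation is named first with the plain metal name, the anion second with the -ate form; each ion's ligands are alphabetised independently.
The complex cation is given as 4+; its ligand charges sum to -1, so Nb = +5.
With 2 anions per cation, each anion must be 4/2 = 2−.
Anion: ligand charges sum to -4; for the ion to be 2−, Fe = +2.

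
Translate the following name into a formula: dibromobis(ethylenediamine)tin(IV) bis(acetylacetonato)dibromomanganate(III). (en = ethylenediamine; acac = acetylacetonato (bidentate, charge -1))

Cation [Sn…]: ligand charges -2, Sn(IV) ⇒ ion charge 2+.
Anion [Mn…]: ligand charges -4, Mn(III) ⇒ ion charge 1−.
One 2+ cation requires 2 of the 1− anion.

[SnBr2(en)2][Mn(acac)2Br2]2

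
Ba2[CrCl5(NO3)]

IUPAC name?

The 2 barium counter-ions carry a total charge of +4, so each complex ion is 4−.
Ligand charges: 1×nitrato (-1 each), 5×chloro (-1 each); total -6. So Cr + (-6) = 4−, giving Cr = +2.
The complex ion is anionic, so chromium takes the -ate form chromate(II).

barium pentachloronitratochromate(II)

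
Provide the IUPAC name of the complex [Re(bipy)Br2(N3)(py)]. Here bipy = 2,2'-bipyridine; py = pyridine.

azido(2,2'-bipyridine)dibromo(pyridine)rhenium(III)

There is no counter-ion, so the complex is neutral overall.
Ligand charges: 1×azido (-1 each), 1×2,2'-bipyridine (neutral), 2×bromo (-1 each), 1×pyridine (neutral); total -3. So Re + (-3) = 0, giving Re = +3.
Ligands are named alphabetically: azido before bipyridine before bromo before pyridine.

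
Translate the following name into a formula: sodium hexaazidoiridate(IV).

Ligands: 6 azido (N3, -1). Ligand charge sum = -6.
With Ir in oxidation state +4, the complex ion is [Ir...]^2−.
Charge balance with sodium (+1) requires 1 complex ion per 2 sodium.

Na2[Ir(N3)6]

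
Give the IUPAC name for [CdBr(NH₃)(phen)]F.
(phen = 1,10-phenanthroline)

The 1 fluoride counter-ion carries a total charge of -1, so each complex ion is 1+.
Ligand charges: 1×bromo (-1 each), 1×ammine (neutral), 1×1,10-phenanthroline (neutral); total -1. So Cd + (-1) = 1+, giving Cd = +2.
Ligands are named alphabetically: ammine before bromo before phenanthroline.

amminebromo(1,10-phenanthroline)cadmium(II) fluoride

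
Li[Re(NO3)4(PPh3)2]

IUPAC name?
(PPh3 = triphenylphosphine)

The 1 lithium counter-ion carries a total charge of +1, so each complex ion is 1−.
Ligand charges: 2×triphenylphosphine (neutral), 4×nitrato (-1 each); total -4. So Re + (-4) = 1−, giving Re = +3.
Ligands are named alphabetically: nitrato before triphenylphosphine.
The complex ion is anionic, so rhenium takes the -ate form rhenate(III).

lithium tetranitratobis(triphenylphosphine)rhenate(III)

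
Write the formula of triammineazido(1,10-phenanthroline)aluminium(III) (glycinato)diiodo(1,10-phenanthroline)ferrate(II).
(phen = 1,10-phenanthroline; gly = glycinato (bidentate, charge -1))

Cation [Al…]: ligand charges -1, Al(III) ⇒ ion charge 2+.
Anion [Fe…]: ligand charges -3, Fe(II) ⇒ ion charge 1−.
One 2+ cation requires 2 of the 1− anion.

[Al(N3)(NH3)3(phen)][Fe(gly)I2(phen)]2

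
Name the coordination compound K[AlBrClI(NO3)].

potassium bromochloroiodonitratoaluminate(III)

The 1 potassium counter-ion carries a total charge of +1, so each complex ion is 1−.
Ligand charges: 1×bromo (-1 each), 1×iodo (-1 each), 1×nitrato (-1 each), 1×chloro (-1 each); total -4. So Al + (-4) = 1−, giving Al = +3.
Ligands are named alphabetically: bromo before chloro before iodo before nitrato.
The complex ion is anionic, so aluminium takes the -ate form aluminate(III).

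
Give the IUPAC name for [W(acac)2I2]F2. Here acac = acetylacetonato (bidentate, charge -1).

The 2 fluoride counter-ions carry a total charge of -2, so each complex ion is 2+.
Ligand charges: 2×iodo (-1 each), 2×acetylacetonato (-1 each); total -4. So W + (-4) = 2+, giving W = +6.
Ligands are named alphabetically: acetylacetonato before iodo.

bis(acetylacetonato)diiodotungsten(VI) fluoride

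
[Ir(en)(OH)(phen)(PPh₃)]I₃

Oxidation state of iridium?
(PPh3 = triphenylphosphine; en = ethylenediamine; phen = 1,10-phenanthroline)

+4

3 iodide outside the brackets (-1 each) → the complex ion is 3+.
Ligand charges: 1×PPh3 neutral; 1×en neutral; 1×phen neutral; 1×OH = -1; sum -1.
Ir + (-1) = 3+ ⇒ Ir is +4.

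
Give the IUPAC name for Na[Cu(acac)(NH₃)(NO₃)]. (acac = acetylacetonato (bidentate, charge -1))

sodium (acetylacetonato)amminenitratocuprate(I)

The 1 sodium counter-ion carries a total charge of +1, so each complex ion is 1−.
Ligand charges: 1×acetylacetonato (-1 each), 1×ammine (neutral), 1×nitrato (-1 each); total -2. So Cu + (-2) = 1−, giving Cu = +1.
Ligands are named alphabetically: acetylacetonato before ammine before nitrato.
The complex ion is anionic, so copper takes the -ate form cuprate(I).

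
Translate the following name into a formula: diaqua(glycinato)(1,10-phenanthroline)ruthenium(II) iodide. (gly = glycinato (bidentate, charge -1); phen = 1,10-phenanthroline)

Ligands: 1 glycinato (gly, -1), 1 1,10-phenanthroline (phen, neutral), 2 aqua (H2O, neutral). Ligand charge sum = -1.
Charge balance with iodide (-1) requires 1 complex ion per 1 iodide.

[Ru(gly)(H2O)2(phen)]I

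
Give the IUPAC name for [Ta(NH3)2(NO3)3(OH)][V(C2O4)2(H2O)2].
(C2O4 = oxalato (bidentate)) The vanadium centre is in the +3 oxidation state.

Both ions are complex: the cation is named first with the plain metal name, the anion second with the -ate form; each ion's ligands are alphabetised independently.
V is given as +3; the anion's ligand charges sum to -4, so the complex anion is 1−.
A 1:1 salt means the cation carries the equal and opposite charge, 1+.
Cation: ligand charges sum to -4; for the ion to be 1+, Ta = +5.

diamminehydroxotrinitratotantalum(V) diaquadioxalatovanadate(III)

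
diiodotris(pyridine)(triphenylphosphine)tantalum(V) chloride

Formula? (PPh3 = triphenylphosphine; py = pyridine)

[TaI2(PPh3)(py)3]Cl3

Ligands: 2 iodo (I, -1), 1 triphenylphosphine (PPh3, neutral), 3 pyridine (py, neutral). Ligand charge sum = -2.
Charge balance with chloride (-1) requires 1 complex ion per 3 chloride.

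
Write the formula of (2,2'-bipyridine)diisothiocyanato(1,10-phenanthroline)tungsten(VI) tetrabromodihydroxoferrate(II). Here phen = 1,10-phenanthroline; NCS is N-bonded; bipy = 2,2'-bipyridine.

Cation [W…]: ligand charges -2, W(VI) ⇒ ion charge 4+.
Anion [Fe…]: ligand charges -6, Fe(II) ⇒ ion charge 4−.
One 4+ cation balances one 4− anion.

[W(bipy)(NCS)2(phen)][FeBr4(OH)2]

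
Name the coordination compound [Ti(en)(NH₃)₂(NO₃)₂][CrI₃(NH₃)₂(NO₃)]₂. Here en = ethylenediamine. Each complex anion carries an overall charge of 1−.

diammine(ethylenediamine)dinitratotitanium(IV) diamminetriiodonitratochromate(III)

Both ions are complex: the cation is named first with the plain metal name, the anion second with the -ate form; each ion's ligands are alphabetised independently.
The complex anion is given as 1−; its ligand charges sum to -4, so Cr = +3.
With 2 anions per cation, the cation must be 2×1 = 2+.
Cation: ligand charges sum to -2; for the ion to be 2+, Ti = +4.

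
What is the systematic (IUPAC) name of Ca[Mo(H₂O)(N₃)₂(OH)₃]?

The 1 calcium counter-ion carries a total charge of +2, so each complex ion is 2−.
Ligand charges: 3×hydroxo (-1 each), 1×aqua (neutral), 2×azido (-1 each); total -5. So Mo + (-5) = 2−, giving Mo = +3.
Ligands are named alphabetically: aqua before azido before hydroxo.
The complex ion is anionic, so molybdenum takes the -ate form molybdate(III).

calcium aquadiazidotrihydroxomolybdate(III)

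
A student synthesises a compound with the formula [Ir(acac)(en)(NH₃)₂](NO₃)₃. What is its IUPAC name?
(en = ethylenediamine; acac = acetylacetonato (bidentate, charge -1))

(acetylacetonato)diammine(ethylenediamine)iridium(IV) nitrate

The 3 nitrate counter-ions carry a total charge of -3, so each complex ion is 3+.
Ligand charges: 2×ammine (neutral), 1×ethylenediamine (neutral), 1×acetylacetonato (-1 each); total -1. So Ir + (-1) = 3+, giving Ir = +4.
Ligands are named alphabetically: acetylacetonato before ammine before ethylenediamine.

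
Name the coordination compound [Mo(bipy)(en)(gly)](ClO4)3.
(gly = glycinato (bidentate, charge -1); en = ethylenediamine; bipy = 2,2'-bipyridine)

The 3 perchlorate counter-ions carry a total charge of -3, so each complex ion is 3+.
Ligand charges: 1×glycinato (-1 each), 1×ethylenediamine (neutral), 1×2,2'-bipyridine (neutral); total -1. So Mo + (-1) = 3+, giving Mo = +4.
Ligands are named alphabetically: bipyridine before ethylenediamine before glycinato.

(2,2'-bipyridine)(ethylenediamine)(glycinato)molybdenum(IV) perchlorate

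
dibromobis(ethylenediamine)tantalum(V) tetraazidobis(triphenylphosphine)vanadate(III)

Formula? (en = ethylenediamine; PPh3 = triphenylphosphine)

[TaBr2(en)2][V(N3)4(PPh3)2]3

Cation [Ta…]: ligand charges -2, Ta(V) ⇒ ion charge 3+.
Anion [V…]: ligand charges -4, V(III) ⇒ ion charge 1−.
One 3+ cation requires 3 of the 1− anion.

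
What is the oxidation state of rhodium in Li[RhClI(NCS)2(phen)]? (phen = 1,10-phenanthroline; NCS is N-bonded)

1 lithium outside the brackets (+1 each) → the complex ion is 1−.
Ligand charges: 1×I = -1; 1×phen neutral; 2×NCS = -2; 1×Cl = -1; sum -4.
Rh + (-4) = 1− ⇒ Rh is +3.

+3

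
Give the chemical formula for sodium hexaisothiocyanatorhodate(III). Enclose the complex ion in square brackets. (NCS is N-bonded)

Ligands: 6 isothiocyanato (NCS, -1). Ligand charge sum = -6.
With Rh in oxidation state +3, the complex ion is [Rh...]^3−.
Charge balance with sodium (+1) requires 1 complex ion per 3 sodium.

Na3[Rh(NCS)6]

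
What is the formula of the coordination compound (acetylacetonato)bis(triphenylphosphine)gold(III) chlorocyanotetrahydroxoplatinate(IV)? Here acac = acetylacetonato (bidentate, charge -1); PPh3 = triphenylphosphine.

[Au(acac)(PPh3)2][PtCl(CN)(OH)4]

Cation [Au…]: ligand charges -1, Au(III) ⇒ ion charge 2+.
Anion [Pt…]: ligand charges -6, Pt(IV) ⇒ ion charge 2−.
One 2+ cation balances one 2− anion.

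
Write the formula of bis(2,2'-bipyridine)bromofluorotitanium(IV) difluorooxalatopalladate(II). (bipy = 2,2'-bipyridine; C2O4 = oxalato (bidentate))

Cation [Ti…]: ligand charges -2, Ti(IV) ⇒ ion charge 2+.
Anion [Pd…]: ligand charges -4, Pd(II) ⇒ ion charge 2−.
One 2+ cation balances one 2− anion.

[Ti(bipy)2BrF][Pd(C2O4)F2]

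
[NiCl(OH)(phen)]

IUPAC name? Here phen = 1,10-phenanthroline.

chlorohydroxo(1,10-phenanthroline)nickel(II)

There is no counter-ion, so the complex is neutral overall.
Ligand charges: 1×chloro (-1 each), 1×1,10-phenanthroline (neutral), 1×hydroxo (-1 each); total -2. So Ni + (-2) = 0, giving Ni = +2.
Ligands are named alphabetically: chloro before hydroxo before phenanthroline.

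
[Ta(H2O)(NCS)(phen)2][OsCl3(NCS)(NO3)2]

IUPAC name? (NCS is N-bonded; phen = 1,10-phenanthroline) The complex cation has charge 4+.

The complex cation is given as 4+; its ligand charges sum to -1, so Ta = +5.
A 1:1 salt means the anion carries the equal and opposite charge, 4−.
Anion: ligand charges sum to -6; for the ion to be 4−, Os = +2.

aquaisothiocyanatobis(1,10-phenanthroline)tantalum(V) trichloroisothiocyanatodinitratoosmate(II)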